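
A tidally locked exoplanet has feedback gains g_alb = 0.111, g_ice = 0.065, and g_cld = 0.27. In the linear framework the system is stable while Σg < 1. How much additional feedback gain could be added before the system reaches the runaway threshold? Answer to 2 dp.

Current total gain = 0.111 + 0.065 + 0.27 = 0.446.
Margin to runaway = 1 − 0.446 = 0.55.

0.55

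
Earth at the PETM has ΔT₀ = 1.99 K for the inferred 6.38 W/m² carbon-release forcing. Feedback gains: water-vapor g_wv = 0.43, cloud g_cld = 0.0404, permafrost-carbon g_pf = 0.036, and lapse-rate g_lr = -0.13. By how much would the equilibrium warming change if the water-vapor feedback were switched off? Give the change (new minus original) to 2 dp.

Original: g = 0.3764, ΔT = 1.99/(1−0.3764) = 3.1911 K.
Without water-vapor: g' = -0.0536, ΔT' = 1.99/(1+0.0536) = 1.8888 K.
Change = 1.8888 − 3.1911 = -1.30 K.

-1.30 K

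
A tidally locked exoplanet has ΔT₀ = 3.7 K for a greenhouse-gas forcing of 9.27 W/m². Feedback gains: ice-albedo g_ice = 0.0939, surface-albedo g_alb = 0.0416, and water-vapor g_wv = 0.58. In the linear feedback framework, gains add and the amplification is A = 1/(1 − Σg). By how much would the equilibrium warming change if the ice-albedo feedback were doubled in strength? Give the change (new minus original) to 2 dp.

Original: g = 0.7155, ΔT = 3.7/(1−0.7155) = 13.0053 K.
With doubled ice-albedo: g' = 0.8094, ΔT' = 3.7/(1−0.8094) = 19.4124 K.
Change = 19.4124 − 13.0053 = 6.41 K.

6.41 K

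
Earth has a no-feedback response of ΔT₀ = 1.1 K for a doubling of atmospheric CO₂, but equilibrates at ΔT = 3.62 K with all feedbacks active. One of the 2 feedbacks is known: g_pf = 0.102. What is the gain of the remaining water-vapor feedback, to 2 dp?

0.59

Amplification A = ΔT/ΔT₀ = 3.62/1.1 = 3.291.
Total gain g = 1 − 1/A = 1 − 1/3.291 = 0.6961.
The known gain is 0.102.
g_wv = 0.6961 − 0.102 = 0.59.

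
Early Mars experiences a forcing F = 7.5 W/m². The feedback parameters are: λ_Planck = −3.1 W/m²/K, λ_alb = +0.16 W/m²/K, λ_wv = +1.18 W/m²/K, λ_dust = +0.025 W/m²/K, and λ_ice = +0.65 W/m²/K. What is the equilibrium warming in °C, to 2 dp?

Net feedback parameter λ = (−3.1) + (+0.16) + (+1.18) + (+0.025) + (+0.65) = -1.085 W/m²/K.
ΔT = −F/λ = −7.5/(-1.085) = 6.91 °C.

6.91 °C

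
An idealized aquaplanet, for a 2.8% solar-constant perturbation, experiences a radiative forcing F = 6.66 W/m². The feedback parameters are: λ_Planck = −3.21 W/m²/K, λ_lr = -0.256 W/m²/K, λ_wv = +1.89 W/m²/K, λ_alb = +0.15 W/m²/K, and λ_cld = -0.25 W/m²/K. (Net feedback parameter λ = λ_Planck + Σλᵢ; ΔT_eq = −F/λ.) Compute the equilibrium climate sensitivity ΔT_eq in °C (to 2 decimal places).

3.97 °C

Net feedback parameter λ = (−3.21) + (-0.256) + (+1.89) + (+0.15) + (-0.25) = -1.676 W/m²/K.
ΔT = −F/λ = −6.66/(-1.676) = 3.97 °C.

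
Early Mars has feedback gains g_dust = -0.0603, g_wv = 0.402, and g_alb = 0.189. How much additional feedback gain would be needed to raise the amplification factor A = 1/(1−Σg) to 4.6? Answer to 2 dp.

Current total gain = 0.5307.
Target gain for A = 4.6: g* = 1 − 1/4.6 = 0.7826.
Additional gain needed = 0.7826 − 0.5307 = 0.25.

0.25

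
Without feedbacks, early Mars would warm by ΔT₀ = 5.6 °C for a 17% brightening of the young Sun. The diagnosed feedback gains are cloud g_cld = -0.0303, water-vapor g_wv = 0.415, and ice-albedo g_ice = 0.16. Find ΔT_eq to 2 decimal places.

Total gain g = -0.0303 + 0.415 + 0.16 = 0.5447.
Amplification A = 1/(1 − 0.5447) = 2.196.
ΔT = 5.6 × 2.196 = 12.30 °C.

12.30 °C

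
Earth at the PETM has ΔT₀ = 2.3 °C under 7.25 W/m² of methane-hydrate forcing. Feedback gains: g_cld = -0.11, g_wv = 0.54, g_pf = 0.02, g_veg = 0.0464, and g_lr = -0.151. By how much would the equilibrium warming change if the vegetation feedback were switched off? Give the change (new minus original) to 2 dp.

-0.23 °C

Original: g = 0.3454, ΔT = 2.3/(1−0.3454) = 3.5136 °C.
Without vegetation: g' = 0.299, ΔT' = 2.3/(1−0.299) = 3.2810 °C.
Change = 3.2810 − 3.5136 = -0.23 °C.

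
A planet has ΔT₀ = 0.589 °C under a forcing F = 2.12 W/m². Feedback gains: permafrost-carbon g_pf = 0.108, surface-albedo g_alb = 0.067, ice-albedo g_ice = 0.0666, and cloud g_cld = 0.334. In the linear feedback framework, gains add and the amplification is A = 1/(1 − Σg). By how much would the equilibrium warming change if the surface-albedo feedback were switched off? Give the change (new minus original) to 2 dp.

Original: g = 0.5756, ΔT = 0.589/(1−0.5756) = 1.3878 °C.
Without surface-albedo: g' = 0.5086, ΔT' = 0.589/(1−0.5086) = 1.1986 °C.
Change = 1.1986 − 1.3878 = -0.19 °C.

-0.19 °C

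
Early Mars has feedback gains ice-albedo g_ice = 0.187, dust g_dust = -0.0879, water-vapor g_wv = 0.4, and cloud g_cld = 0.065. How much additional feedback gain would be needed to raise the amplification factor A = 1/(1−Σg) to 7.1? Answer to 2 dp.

0.30

Current total gain = 0.5641.
Target gain for A = 7.1: g* = 1 − 1/7.1 = 0.8592.
Additional gain needed = 0.8592 − 0.5641 = 0.30.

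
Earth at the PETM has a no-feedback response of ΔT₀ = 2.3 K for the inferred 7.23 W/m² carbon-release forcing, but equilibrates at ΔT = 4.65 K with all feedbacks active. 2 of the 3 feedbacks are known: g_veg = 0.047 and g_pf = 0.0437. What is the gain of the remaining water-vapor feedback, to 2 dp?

Amplification A = ΔT/ΔT₀ = 4.65/2.3 = 2.022.
Total gain g = 1 − 1/A = 1 − 1/2.022 = 0.5054.
Known gains sum to 0.047 + 0.0437 = 0.0907.
g_wv = 0.5054 − 0.0907 = 0.41.

0.41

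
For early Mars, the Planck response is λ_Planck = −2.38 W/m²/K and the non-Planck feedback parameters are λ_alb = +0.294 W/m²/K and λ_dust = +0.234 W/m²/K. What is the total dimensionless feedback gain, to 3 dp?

0.222

Convert to gains: g_alb = 0.294/2.38 = 0.1235; g_dust = 0.234/2.38 = 0.09832.
Total gain g = 0.22182.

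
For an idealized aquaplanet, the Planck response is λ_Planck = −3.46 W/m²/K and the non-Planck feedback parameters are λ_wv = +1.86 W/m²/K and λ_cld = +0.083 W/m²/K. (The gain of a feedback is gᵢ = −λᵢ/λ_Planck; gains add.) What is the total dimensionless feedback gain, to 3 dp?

Convert to gains: g_wv = 1.86/3.46 = 0.5376; g_cld = 0.083/3.46 = 0.02399.
Total gain g = 0.56159.

0.562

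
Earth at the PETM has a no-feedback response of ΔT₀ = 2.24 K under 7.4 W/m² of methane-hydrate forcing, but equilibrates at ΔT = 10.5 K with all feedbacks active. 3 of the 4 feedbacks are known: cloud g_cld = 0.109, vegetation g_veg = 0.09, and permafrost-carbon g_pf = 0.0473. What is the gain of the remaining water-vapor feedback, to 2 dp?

Amplification A = ΔT/ΔT₀ = 10.5/2.24 = 4.687.
Total gain g = 1 − 1/A = 1 − 1/4.687 = 0.7866.
Known gains sum to 0.109 + 0.09 + 0.0473 = 0.2463.
g_wv = 0.7866 − 0.2463 = 0.54.

0.54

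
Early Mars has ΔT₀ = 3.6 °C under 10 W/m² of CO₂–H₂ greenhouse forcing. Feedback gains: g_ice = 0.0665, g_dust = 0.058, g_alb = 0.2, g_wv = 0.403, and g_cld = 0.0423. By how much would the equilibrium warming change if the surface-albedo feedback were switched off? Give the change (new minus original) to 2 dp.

-7.27 °C

Original: g = 0.7698, ΔT = 3.6/(1−0.7698) = 15.6386 °C.
Without surface-albedo: g' = 0.5698, ΔT' = 3.6/(1−0.5698) = 8.3682 °C.
Change = 8.3682 − 15.6386 = -7.27 °C.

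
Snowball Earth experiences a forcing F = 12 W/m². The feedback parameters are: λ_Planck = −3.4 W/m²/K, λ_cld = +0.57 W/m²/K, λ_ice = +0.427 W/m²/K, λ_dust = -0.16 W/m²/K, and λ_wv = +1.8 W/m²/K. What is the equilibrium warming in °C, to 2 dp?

15.73 °C

Net feedback parameter λ = (−3.4) + (+0.57) + (+0.427) + (-0.16) + (+1.8) = -0.763 W/m²/K.
ΔT = −F/λ = −12/(-0.763) = 15.73 °C.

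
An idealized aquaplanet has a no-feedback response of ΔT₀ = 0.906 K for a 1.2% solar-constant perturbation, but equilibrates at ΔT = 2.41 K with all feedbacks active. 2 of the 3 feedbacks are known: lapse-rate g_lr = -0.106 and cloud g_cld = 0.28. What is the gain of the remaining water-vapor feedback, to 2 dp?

0.45

Amplification A = ΔT/ΔT₀ = 2.41/0.906 = 2.66.
Total gain g = 1 − 1/A = 1 − 1/2.66 = 0.6241.
Known gains sum to -0.106 + 0.28 = 0.174.
g_wv = 0.6241 − 0.174 = 0.45.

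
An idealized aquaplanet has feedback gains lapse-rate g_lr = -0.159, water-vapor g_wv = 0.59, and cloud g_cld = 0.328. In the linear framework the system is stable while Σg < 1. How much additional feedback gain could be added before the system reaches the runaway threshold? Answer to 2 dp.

Current total gain = -0.159 + 0.59 + 0.328 = 0.759.
Margin to runaway = 1 − 0.759 = 0.24.

0.24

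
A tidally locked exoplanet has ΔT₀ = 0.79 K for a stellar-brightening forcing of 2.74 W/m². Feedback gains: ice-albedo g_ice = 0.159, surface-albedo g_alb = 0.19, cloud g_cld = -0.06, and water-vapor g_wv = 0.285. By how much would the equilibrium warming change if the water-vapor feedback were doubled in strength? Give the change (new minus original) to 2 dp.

Original: g = 0.574, ΔT = 0.79/(1−0.574) = 1.8545 K.
With doubled water-vapor: g' = 0.859, ΔT' = 0.79/(1−0.859) = 5.6028 K.
Change = 5.6028 − 1.8545 = 3.75 K.

3.75 K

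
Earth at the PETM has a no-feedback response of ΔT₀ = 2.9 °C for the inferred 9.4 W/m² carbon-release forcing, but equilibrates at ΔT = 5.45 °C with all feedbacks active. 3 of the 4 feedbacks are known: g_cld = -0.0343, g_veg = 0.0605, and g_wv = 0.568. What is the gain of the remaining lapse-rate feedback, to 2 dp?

Amplification A = ΔT/ΔT₀ = 5.45/2.9 = 1.879.
Total gain g = 1 − 1/A = 1 − 1/1.879 = 0.4678.
Known gains sum to -0.0343 + 0.0605 + 0.568 = 0.5942.
g_lr = 0.4678 − 0.5942 = -0.13.

-0.13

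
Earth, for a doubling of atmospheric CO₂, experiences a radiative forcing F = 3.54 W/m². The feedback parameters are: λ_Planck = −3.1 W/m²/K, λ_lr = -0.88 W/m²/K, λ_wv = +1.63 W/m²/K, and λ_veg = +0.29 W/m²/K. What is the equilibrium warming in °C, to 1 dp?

1.7 °C

Net feedback parameter λ = (−3.1) + (-0.88) + (+1.63) + (+0.29) = -2.06 W/m²/K.
ΔT = −F/λ = −3.54/(-2.06) = 1.7 °C.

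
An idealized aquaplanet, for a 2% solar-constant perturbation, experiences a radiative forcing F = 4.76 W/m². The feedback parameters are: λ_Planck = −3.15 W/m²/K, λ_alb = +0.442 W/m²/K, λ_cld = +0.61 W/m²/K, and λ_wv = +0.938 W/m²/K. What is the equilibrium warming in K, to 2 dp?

4.10 K

Net feedback parameter λ = (−3.15) + (+0.442) + (+0.61) + (+0.938) = -1.16 W/m²/K.
ΔT = −F/λ = −4.76/(-1.16) = 4.10 K.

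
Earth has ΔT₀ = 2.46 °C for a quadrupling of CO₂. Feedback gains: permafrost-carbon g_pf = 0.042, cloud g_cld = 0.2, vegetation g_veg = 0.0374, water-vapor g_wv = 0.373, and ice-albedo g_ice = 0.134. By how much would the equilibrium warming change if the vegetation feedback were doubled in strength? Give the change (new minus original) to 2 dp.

2.44 °C

Original: g = 0.7864, ΔT = 2.46/(1−0.7864) = 11.5169 °C.
With doubled vegetation: g' = 0.8238, ΔT' = 2.46/(1−0.8238) = 13.9614 °C.
Change = 13.9614 − 11.5169 = 2.44 °C.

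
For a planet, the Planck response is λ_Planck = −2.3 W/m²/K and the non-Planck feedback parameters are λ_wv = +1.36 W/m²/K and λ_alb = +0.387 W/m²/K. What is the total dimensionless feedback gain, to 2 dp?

Convert to gains: g_wv = 1.36/2.3 = 0.5913; g_alb = 0.387/2.3 = 0.1683.
Total gain g = 0.7596.

0.76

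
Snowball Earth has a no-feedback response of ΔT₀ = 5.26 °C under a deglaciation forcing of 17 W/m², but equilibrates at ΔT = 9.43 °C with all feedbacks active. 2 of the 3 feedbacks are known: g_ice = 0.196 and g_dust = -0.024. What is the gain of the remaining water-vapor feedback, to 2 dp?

0.27

Amplification A = ΔT/ΔT₀ = 9.43/5.26 = 1.793.
Total gain g = 1 − 1/A = 1 − 1/1.793 = 0.4423.
Known gains sum to 0.196 − 0.024 = 0.172.
g_wv = 0.4423 − 0.172 = 0.27.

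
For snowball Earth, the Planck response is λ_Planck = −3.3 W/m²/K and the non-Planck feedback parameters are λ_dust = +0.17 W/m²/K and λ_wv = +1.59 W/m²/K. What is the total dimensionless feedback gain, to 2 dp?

Convert to gains: g_dust = 0.17/3.3 = 0.05152; g_wv = 1.59/3.3 = 0.4818.
Total gain g = 0.53332.

0.53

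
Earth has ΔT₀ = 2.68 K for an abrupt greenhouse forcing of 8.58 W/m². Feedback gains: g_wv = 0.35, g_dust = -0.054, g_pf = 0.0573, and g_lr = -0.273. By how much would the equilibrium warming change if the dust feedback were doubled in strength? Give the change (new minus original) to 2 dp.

-0.16 K

Original: g = 0.0803, ΔT = 2.68/(1−0.0803) = 2.9140 K.
With doubled dust: g' = 0.0263, ΔT' = 2.68/(1−0.0263) = 2.7524 K.
Change = 2.7524 − 2.9140 = -0.16 K.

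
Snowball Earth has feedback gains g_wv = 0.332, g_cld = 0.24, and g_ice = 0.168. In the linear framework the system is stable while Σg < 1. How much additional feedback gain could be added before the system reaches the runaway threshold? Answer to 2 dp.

0.26

Current total gain = 0.332 + 0.24 + 0.168 = 0.74.
Margin to runaway = 1 − 0.74 = 0.26.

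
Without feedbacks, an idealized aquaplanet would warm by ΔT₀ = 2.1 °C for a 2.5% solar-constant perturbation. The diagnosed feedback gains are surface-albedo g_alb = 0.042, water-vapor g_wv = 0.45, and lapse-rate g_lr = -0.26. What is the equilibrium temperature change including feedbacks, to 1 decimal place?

Total gain g = 0.042 + 0.45 − 0.26 = 0.232.
Amplification A = 1/(1 − 0.232) = 1.302.
ΔT = 2.1 × 1.302 = 2.7 °C.

2.7 °C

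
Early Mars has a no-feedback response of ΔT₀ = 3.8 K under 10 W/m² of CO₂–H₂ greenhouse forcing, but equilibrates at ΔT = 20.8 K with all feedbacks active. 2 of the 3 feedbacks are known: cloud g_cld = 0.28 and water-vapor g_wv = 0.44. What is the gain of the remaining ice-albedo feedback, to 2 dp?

0.10

Amplification A = ΔT/ΔT₀ = 20.8/3.8 = 5.474.
Total gain g = 1 − 1/A = 1 − 1/5.474 = 0.8173.
Known gains sum to 0.28 + 0.44 = 0.72.
g_ice = 0.8173 − 0.72 = 0.10.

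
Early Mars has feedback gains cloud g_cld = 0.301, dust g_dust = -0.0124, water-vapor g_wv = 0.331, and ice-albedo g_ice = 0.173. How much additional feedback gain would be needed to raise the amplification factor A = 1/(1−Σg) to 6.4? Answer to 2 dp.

0.05

Current total gain = 0.7926.
Target gain for A = 6.4: g* = 1 − 1/6.4 = 0.8438.
Additional gain needed = 0.8438 − 0.7926 = 0.05.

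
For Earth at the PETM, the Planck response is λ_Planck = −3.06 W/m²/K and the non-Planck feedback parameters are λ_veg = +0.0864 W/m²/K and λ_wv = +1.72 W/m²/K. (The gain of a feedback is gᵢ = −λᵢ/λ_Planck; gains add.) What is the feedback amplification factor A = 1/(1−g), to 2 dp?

Convert to gains: g_veg = 0.0864/3.06 = 0.02824; g_wv = 1.72/3.06 = 0.5621.
Total gain g = 0.59034.
A = 1/(1 − 0.59034) = 2.44.

2.44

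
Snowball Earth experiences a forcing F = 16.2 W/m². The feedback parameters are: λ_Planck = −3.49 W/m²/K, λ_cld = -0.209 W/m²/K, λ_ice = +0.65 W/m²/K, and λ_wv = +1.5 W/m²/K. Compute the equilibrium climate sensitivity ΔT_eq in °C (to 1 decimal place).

10.5 °C

Net feedback parameter λ = (−3.49) + (-0.209) + (+0.65) + (+1.5) = -1.549 W/m²/K.
ΔT = −F/λ = −16.2/(-1.549) = 10.5 °C.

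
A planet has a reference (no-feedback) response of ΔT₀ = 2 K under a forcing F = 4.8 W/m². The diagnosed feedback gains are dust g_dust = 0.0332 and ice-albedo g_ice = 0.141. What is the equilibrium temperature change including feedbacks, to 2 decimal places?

Total gain g = 0.0332 + 0.141 = 0.1742.
Amplification A = 1/(1 − 0.1742) = 1.211.
ΔT = 2 × 1.211 = 2.42 K.

2.42 K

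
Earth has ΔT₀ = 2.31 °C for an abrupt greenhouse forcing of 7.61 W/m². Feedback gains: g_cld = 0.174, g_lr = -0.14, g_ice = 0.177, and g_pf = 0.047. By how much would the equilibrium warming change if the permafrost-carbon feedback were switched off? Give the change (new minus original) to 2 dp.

-0.19 °C

Original: g = 0.258, ΔT = 2.31/(1−0.258) = 3.1132 °C.
Without permafrost-carbon: g' = 0.211, ΔT' = 2.31/(1−0.211) = 2.9278 °C.
Change = 2.9278 − 3.1132 = -0.19 °C.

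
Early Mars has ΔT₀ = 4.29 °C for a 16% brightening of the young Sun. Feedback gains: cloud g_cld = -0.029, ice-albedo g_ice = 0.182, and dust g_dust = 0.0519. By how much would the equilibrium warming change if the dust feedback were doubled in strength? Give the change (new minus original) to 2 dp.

0.38 °C

Original: g = 0.2049, ΔT = 4.29/(1−0.2049) = 5.3955 °C.
With doubled dust: g' = 0.2568, ΔT' = 4.29/(1−0.2568) = 5.7723 °C.
Change = 5.7723 − 5.3955 = 0.38 °C.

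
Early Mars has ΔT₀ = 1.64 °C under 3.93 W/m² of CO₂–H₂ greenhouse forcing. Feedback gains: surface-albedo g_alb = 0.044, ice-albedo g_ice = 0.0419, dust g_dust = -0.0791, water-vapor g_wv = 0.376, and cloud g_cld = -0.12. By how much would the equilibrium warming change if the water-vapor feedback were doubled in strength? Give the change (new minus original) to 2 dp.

2.32 °C

Original: g = 0.2628, ΔT = 1.64/(1−0.2628) = 2.2246 °C.
With doubled water-vapor: g' = 0.6388, ΔT' = 1.64/(1−0.6388) = 4.5404 °C.
Change = 4.5404 − 2.2246 = 2.32 °C.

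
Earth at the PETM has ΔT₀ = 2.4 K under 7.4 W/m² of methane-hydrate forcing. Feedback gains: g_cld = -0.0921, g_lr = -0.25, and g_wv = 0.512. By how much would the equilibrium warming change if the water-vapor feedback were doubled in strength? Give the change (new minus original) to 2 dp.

Original: g = 0.1699, ΔT = 2.4/(1−0.1699) = 2.8912 K.
With doubled water-vapor: g' = 0.6819, ΔT' = 2.4/(1−0.6819) = 7.5448 K.
Change = 7.5448 − 2.8912 = 4.65 K.

4.65 K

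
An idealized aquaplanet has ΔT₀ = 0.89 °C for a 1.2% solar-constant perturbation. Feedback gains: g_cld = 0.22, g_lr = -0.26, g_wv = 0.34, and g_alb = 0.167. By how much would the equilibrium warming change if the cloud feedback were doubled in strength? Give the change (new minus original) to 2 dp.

1.17 °C

Original: g = 0.467, ΔT = 0.89/(1−0.467) = 1.6698 °C.
With doubled cloud: g' = 0.687, ΔT' = 0.89/(1−0.687) = 2.8435 °C.
Change = 2.8435 − 1.6698 = 1.17 °C.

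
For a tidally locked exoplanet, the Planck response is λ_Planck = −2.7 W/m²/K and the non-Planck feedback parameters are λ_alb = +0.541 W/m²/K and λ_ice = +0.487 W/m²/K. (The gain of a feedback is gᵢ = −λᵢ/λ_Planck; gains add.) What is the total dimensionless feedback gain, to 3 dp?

0.381

Convert to gains: g_alb = 0.541/2.7 = 0.2004; g_ice = 0.487/2.7 = 0.1804.
Total gain g = 0.3808.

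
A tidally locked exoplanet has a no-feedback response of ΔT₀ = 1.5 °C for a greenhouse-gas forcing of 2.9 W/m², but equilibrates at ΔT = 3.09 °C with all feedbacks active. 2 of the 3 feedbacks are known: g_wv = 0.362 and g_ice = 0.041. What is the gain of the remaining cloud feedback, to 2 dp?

Amplification A = ΔT/ΔT₀ = 3.09/1.5 = 2.06.
Total gain g = 1 − 1/A = 1 − 1/2.06 = 0.5146.
Known gains sum to 0.362 + 0.041 = 0.403.
g_cld = 0.5146 − 0.403 = 0.11.

0.11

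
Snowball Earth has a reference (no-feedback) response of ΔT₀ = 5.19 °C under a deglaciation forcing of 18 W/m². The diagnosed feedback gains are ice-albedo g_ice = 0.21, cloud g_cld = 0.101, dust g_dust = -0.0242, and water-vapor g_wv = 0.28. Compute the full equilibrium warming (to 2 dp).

Total gain g = 0.21 + 0.101 − 0.0242 + 0.28 = 0.5668.
Amplification A = 1/(1 − 0.5668) = 2.308.
ΔT = 5.19 × 2.308 = 11.98 °C.

11.98 °C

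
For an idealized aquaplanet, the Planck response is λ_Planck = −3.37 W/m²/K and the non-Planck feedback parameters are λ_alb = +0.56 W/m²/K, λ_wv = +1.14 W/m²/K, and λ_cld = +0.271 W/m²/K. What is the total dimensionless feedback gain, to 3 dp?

Convert to gains: g_alb = 0.56/3.37 = 0.1662; g_wv = 1.14/3.37 = 0.3383; g_cld = 0.271/3.37 = 0.08042.
Total gain g = 0.58492.

0.585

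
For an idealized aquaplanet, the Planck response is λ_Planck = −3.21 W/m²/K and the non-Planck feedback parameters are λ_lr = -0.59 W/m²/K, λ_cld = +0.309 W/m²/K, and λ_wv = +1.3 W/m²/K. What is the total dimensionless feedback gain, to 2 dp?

0.32

Convert to gains: g_lr = -0.59/3.21 = -0.1838; g_cld = 0.309/3.21 = 0.09626; g_wv = 1.3/3.21 = 0.405.
Total gain g = 0.31746.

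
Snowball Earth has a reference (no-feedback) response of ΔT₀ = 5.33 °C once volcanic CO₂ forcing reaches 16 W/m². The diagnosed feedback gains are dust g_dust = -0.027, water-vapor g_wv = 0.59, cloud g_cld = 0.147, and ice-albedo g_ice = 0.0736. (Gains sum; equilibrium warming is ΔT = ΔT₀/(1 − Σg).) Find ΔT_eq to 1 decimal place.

Total gain g = -0.027 + 0.59 + 0.147 + 0.0736 = 0.7836.
Amplification A = 1/(1 − 0.7836) = 4.621.
ΔT = 5.33 × 4.621 = 24.6 °C.

24.6 °C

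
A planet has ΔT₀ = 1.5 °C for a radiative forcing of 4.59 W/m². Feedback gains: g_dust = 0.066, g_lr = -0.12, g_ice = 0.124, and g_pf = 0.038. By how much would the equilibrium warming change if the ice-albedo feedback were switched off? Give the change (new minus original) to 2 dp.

-0.21 °C

Original: g = 0.108, ΔT = 1.5/(1−0.108) = 1.6816 °C.
Without ice-albedo: g' = -0.016, ΔT' = 1.5/(1+0.016) = 1.4764 °C.
Change = 1.4764 − 1.6816 = -0.21 °C.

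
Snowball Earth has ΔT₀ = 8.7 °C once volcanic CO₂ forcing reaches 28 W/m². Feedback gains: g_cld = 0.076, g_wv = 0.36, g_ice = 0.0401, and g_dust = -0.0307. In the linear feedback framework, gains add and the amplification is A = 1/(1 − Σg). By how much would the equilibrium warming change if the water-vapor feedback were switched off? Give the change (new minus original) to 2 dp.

-6.17 °C

Original: g = 0.4454, ΔT = 8.7/(1−0.4454) = 15.6870 °C.
Without water-vapor: g' = 0.0854, ΔT' = 8.7/(1−0.0854) = 9.5124 °C.
Change = 9.5124 − 15.6870 = -6.17 °C.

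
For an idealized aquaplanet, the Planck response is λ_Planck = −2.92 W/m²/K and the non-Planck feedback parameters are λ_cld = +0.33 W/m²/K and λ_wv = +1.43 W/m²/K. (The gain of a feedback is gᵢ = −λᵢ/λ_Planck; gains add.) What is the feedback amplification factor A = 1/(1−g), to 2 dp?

2.52

Convert to gains: g_cld = 0.33/2.92 = 0.113; g_wv = 1.43/2.92 = 0.4897.
Total gain g = 0.6027.
A = 1/(1 − 0.6027) = 2.52.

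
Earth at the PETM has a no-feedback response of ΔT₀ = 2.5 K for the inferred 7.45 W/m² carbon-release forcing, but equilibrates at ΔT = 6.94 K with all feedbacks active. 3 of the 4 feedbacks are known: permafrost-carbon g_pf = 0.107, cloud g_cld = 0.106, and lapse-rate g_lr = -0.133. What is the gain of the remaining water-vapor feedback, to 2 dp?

0.56

Amplification A = ΔT/ΔT₀ = 6.94/2.5 = 2.776.
Total gain g = 1 − 1/A = 1 − 1/2.776 = 0.6398.
Known gains sum to 0.107 + 0.106 − 0.133 = 0.08.
g_wv = 0.6398 − 0.08 = 0.56.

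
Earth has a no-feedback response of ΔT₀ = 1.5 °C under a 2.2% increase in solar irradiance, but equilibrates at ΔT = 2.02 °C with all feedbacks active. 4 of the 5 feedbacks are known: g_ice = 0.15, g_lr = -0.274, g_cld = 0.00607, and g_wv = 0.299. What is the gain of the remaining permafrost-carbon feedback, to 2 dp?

Amplification A = ΔT/ΔT₀ = 2.02/1.5 = 1.347.
Total gain g = 1 − 1/A = 1 − 1/1.347 = 0.2576.
Known gains sum to 0.15 − 0.274 + 0.00607 + 0.299 = 0.18107.
g_pf = 0.2576 − 0.18107 = 0.08.

0.08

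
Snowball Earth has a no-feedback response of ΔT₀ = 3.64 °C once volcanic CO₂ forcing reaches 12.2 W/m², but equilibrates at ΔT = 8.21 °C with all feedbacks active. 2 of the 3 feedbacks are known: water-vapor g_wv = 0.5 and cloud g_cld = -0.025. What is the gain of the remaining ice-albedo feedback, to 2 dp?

Amplification A = ΔT/ΔT₀ = 8.21/3.64 = 2.255.
Total gain g = 1 − 1/A = 1 − 1/2.255 = 0.5565.
Known gains sum to 0.5 − 0.025 = 0.475.
g_ice = 0.5565 − 0.475 = 0.08.

0.08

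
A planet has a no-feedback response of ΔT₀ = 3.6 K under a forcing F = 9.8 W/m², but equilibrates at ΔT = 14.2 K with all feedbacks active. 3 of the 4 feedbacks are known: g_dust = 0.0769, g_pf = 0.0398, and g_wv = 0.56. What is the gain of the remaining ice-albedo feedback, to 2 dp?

Amplification A = ΔT/ΔT₀ = 14.2/3.6 = 3.944.
Total gain g = 1 − 1/A = 1 − 1/3.944 = 0.7465.
Known gains sum to 0.0769 + 0.0398 + 0.56 = 0.6767.
g_ice = 0.7465 − 0.6767 = 0.07.

0.07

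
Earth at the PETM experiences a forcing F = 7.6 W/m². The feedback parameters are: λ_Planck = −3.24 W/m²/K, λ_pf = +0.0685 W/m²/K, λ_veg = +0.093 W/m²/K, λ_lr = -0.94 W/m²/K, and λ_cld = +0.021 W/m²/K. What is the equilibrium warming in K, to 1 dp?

1.9 K

Net feedback parameter λ = (−3.24) + (+0.0685) + (+0.093) + (-0.94) + (+0.021) = -3.9975 W/m²/K.
ΔT = −F/λ = −7.6/(-3.9975) = 1.9 K.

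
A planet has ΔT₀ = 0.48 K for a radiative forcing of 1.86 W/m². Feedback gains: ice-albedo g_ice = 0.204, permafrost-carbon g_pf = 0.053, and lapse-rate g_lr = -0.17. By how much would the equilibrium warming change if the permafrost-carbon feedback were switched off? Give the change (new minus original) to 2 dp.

-0.03 K

Original: g = 0.087, ΔT = 0.48/(1−0.087) = 0.5257 K.
Without permafrost-carbon: g' = 0.034, ΔT' = 0.48/(1−0.034) = 0.4969 K.
Change = 0.4969 − 0.5257 = -0.03 K.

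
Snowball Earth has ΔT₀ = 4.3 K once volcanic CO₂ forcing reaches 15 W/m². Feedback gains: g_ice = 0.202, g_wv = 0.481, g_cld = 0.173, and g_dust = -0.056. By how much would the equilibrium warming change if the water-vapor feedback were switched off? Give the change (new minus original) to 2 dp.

Original: g = 0.8, ΔT = 4.3/(1−0.8) = 21.5000 K.
Without water-vapor: g' = 0.319, ΔT' = 4.3/(1−0.319) = 6.3142 K.
Change = 6.3142 − 21.5000 = -15.19 K.

-15.19 K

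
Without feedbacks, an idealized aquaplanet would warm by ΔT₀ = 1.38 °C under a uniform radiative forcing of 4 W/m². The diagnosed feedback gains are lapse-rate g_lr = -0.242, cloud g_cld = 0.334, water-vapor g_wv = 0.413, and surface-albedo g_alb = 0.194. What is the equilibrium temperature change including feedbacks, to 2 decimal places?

Total gain g = -0.242 + 0.334 + 0.413 + 0.194 = 0.699.
Amplification A = 1/(1 − 0.699) = 3.322.
ΔT = 1.38 × 3.322 = 4.58 °C.

4.58 °C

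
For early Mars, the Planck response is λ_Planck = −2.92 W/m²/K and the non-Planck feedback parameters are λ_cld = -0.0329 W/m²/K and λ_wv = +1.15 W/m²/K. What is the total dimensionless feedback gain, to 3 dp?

0.383

Convert to gains: g_cld = -0.0329/2.92 = -0.01127; g_wv = 1.15/2.92 = 0.3938.
Total gain g = 0.38253.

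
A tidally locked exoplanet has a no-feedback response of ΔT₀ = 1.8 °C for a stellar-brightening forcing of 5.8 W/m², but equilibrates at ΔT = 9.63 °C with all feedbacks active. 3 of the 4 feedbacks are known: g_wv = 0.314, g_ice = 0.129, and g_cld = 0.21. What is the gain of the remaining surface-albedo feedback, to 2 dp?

0.16

Amplification A = ΔT/ΔT₀ = 9.63/1.8 = 5.35.
Total gain g = 1 − 1/A = 1 − 1/5.35 = 0.8131.
Known gains sum to 0.314 + 0.129 + 0.21 = 0.653.
g_alb = 0.8131 − 0.653 = 0.16.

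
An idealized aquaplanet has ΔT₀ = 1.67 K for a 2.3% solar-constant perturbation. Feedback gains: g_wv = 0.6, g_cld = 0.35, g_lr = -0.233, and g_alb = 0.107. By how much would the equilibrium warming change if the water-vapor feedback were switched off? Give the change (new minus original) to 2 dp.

Original: g = 0.824, ΔT = 1.67/(1−0.824) = 9.4886 K.
Without water-vapor: g' = 0.224, ΔT' = 1.67/(1−0.224) = 2.1521 K.
Change = 2.1521 − 9.4886 = -7.34 K.

-7.34 K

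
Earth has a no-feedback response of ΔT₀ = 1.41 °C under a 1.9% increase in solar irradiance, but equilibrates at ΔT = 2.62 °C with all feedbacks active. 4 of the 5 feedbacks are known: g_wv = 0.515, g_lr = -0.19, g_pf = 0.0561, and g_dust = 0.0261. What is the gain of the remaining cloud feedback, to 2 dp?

Amplification A = ΔT/ΔT₀ = 2.62/1.41 = 1.858.
Total gain g = 1 − 1/A = 1 − 1/1.858 = 0.4618.
Known gains sum to 0.515 − 0.19 + 0.0561 + 0.0261 = 0.4072.
g_cld = 0.4618 − 0.4072 = 0.05.

0.05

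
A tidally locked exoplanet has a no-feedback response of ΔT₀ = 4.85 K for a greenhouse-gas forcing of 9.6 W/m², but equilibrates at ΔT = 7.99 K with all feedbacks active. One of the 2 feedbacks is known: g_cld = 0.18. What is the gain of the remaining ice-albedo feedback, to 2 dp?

Amplification A = ΔT/ΔT₀ = 7.99/4.85 = 1.647.
Total gain g = 1 − 1/A = 1 − 1/1.647 = 0.3928.
The known gain is 0.18.
g_ice = 0.3928 − 0.18 = 0.21.

0.21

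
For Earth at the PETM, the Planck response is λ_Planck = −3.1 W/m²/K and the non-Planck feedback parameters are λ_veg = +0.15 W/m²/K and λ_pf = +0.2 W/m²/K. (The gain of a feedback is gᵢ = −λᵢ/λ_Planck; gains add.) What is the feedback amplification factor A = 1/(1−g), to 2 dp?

Convert to gains: g_veg = 0.15/3.1 = 0.04839; g_pf = 0.2/3.1 = 0.06452.
Total gain g = 0.11291.
A = 1/(1 − 0.11291) = 1.13.

1.13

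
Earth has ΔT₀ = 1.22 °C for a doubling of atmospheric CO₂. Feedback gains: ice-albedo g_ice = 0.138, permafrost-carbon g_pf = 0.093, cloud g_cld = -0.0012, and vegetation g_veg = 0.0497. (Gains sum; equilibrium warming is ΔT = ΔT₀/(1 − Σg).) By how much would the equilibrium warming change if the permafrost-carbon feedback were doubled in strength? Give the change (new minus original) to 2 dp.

0.25 °C

Original: g = 0.2795, ΔT = 1.22/(1−0.2795) = 1.6933 °C.
With doubled permafrost-carbon: g' = 0.3725, ΔT' = 1.22/(1−0.3725) = 1.9442 °C.
Change = 1.9442 − 1.6933 = 0.25 °C.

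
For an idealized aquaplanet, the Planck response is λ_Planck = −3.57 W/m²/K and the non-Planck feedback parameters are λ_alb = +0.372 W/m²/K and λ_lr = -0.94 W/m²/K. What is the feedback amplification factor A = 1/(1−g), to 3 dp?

0.863

Convert to gains: g_alb = 0.372/3.57 = 0.1042; g_lr = -0.94/3.57 = -0.2633.
Total gain g = -0.1591.
A = 1/(1 + 0.1591) = 0.863.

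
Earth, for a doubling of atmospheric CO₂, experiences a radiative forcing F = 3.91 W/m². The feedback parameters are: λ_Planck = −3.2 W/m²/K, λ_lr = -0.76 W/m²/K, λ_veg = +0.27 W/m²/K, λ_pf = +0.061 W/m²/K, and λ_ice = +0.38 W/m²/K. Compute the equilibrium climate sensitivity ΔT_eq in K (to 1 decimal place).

Net feedback parameter λ = (−3.2) + (-0.76) + (+0.27) + (+0.061) + (+0.38) = -3.249 W/m²/K.
ΔT = −F/λ = −3.91/(-3.249) = 1.2 K.

1.2 K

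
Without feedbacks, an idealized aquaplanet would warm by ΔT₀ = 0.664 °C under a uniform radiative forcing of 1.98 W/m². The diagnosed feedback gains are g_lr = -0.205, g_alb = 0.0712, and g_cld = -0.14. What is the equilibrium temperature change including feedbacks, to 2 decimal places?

0.52 °C

Total gain g = -0.205 + 0.0712 − 0.14 = -0.2738.
Amplification A = 1/(1 + 0.2738) = 0.7851.
ΔT = 0.664 × 0.7851 = 0.52 °C.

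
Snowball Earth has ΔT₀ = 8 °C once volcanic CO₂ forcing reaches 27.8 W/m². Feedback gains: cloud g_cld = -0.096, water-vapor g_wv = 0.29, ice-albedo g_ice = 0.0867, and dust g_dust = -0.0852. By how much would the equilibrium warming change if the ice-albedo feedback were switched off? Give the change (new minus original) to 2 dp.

Original: g = 0.1955, ΔT = 8/(1−0.1955) = 9.9441 °C.
Without ice-albedo: g' = 0.1088, ΔT' = 8/(1−0.1088) = 8.9767 °C.
Change = 8.9767 − 9.9441 = -0.97 °C.

-0.97 °C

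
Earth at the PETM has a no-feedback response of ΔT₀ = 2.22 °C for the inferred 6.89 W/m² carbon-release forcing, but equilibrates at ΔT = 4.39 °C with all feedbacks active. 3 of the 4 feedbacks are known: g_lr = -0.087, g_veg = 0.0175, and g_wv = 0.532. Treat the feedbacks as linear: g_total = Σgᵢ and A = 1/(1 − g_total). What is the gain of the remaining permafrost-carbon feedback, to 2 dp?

Amplification A = ΔT/ΔT₀ = 4.39/2.22 = 1.977.
Total gain g = 1 − 1/A = 1 − 1/1.977 = 0.4942.
Known gains sum to -0.087 + 0.0175 + 0.532 = 0.4625.
g_pf = 0.4942 − 0.4625 = 0.03.

0.03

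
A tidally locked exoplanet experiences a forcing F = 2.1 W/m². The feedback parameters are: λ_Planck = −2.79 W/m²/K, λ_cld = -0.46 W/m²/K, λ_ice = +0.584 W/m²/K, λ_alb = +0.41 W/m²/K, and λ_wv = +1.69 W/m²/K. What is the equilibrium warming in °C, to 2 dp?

Net feedback parameter λ = (−2.79) + (-0.46) + (+0.584) + (+0.41) + (+1.69) = -0.566 W/m²/K.
ΔT = −F/λ = −2.1/(-0.566) = 3.71 °C.

3.71 °C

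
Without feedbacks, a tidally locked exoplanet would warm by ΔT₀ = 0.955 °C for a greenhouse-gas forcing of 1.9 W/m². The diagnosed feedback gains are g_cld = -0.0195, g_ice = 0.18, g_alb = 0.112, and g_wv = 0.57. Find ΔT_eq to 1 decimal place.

Total gain g = -0.0195 + 0.18 + 0.112 + 0.57 = 0.8425.
Amplification A = 1/(1 − 0.8425) = 6.349.
ΔT = 0.955 × 6.349 = 6.1 °C.

6.1 °C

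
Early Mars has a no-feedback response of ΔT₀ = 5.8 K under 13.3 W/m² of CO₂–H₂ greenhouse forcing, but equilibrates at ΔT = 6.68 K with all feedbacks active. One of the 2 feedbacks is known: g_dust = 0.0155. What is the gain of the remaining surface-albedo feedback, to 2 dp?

Amplification A = ΔT/ΔT₀ = 6.68/5.8 = 1.152.
Total gain g = 1 − 1/A = 1 − 1/1.152 = 0.1319.
The known gain is 0.0155.
g_alb = 0.1319 − 0.0155 = 0.12.

0.12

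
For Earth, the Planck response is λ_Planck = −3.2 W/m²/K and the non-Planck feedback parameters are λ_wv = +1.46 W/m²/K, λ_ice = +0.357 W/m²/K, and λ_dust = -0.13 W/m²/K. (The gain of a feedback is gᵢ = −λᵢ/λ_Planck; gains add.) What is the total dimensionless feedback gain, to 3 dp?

0.527

Convert to gains: g_wv = 1.46/3.2 = 0.4562; g_ice = 0.357/3.2 = 0.1116; g_dust = -0.13/3.2 = -0.04063.
Total gain g = 0.52717.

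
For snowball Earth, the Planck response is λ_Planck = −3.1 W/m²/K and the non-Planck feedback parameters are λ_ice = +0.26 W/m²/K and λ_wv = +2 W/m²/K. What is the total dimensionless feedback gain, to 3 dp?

Convert to gains: g_ice = 0.26/3.1 = 0.08387; g_wv = 2/3.1 = 0.6452.
Total gain g = 0.72907.

0.729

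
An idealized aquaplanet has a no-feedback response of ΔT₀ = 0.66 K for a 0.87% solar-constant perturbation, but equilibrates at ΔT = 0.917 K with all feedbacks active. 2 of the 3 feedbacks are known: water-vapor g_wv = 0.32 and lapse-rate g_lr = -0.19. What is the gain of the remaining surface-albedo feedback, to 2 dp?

0.15

Amplification A = ΔT/ΔT₀ = 0.917/0.66 = 1.389.
Total gain g = 1 − 1/A = 1 − 1/1.389 = 0.2801.
Known gains sum to 0.32 − 0.19 = 0.13.
g_alb = 0.2801 − 0.13 = 0.15.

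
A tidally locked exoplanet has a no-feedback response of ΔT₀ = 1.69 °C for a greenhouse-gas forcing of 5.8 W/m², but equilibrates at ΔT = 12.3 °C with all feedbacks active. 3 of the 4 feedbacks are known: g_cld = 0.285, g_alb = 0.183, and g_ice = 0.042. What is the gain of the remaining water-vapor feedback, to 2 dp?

Amplification A = ΔT/ΔT₀ = 12.3/1.69 = 7.278.
Total gain g = 1 − 1/A = 1 − 1/7.278 = 0.8626.
Known gains sum to 0.285 + 0.183 + 0.042 = 0.51.
g_wv = 0.8626 − 0.51 = 0.35.

0.35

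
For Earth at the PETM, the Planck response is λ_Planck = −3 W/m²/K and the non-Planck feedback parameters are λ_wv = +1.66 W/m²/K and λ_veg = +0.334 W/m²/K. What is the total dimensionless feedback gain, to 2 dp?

0.66

Convert to gains: g_wv = 1.66/3 = 0.5533; g_veg = 0.334/3 = 0.1113.
Total gain g = 0.6646.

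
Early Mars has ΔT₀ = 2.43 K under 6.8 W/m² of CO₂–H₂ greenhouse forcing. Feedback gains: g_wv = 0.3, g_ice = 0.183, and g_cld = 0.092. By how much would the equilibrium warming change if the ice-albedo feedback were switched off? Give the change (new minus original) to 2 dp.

Original: g = 0.575, ΔT = 2.43/(1−0.575) = 5.7176 K.
Without ice-albedo: g' = 0.392, ΔT' = 2.43/(1−0.392) = 3.9967 K.
Change = 3.9967 − 5.7176 = -1.72 K.

-1.72 K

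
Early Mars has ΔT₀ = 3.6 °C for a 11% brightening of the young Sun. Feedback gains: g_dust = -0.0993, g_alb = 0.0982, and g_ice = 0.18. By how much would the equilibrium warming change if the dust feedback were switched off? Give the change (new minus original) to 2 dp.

0.60 °C

Original: g = 0.1789, ΔT = 3.6/(1−0.1789) = 4.3844 °C.
Without dust: g' = 0.2782, ΔT' = 3.6/(1−0.2782) = 4.9875 °C.
Change = 4.9875 − 4.3844 = 0.60 °C.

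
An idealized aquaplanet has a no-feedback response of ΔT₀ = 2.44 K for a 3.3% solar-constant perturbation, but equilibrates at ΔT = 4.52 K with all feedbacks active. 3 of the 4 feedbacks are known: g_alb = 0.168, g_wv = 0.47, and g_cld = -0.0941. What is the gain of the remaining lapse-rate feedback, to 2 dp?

Amplification A = ΔT/ΔT₀ = 4.52/2.44 = 1.852.
Total gain g = 1 − 1/A = 1 − 1/1.852 = 0.46.
Known gains sum to 0.168 + 0.47 − 0.0941 = 0.5439.
g_lr = 0.46 − 0.5439 = -0.08.

-0.08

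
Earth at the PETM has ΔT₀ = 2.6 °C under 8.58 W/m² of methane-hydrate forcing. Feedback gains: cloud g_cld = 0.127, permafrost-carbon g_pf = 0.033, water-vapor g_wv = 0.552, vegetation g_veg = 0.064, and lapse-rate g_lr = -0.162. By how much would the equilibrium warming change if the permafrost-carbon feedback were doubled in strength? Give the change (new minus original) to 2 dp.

0.63 °C

Original: g = 0.614, ΔT = 2.6/(1−0.614) = 6.7358 °C.
With doubled permafrost-carbon: g' = 0.647, ΔT' = 2.6/(1−0.647) = 7.3654 °C.
Change = 7.3654 − 6.7358 = 0.63 °C.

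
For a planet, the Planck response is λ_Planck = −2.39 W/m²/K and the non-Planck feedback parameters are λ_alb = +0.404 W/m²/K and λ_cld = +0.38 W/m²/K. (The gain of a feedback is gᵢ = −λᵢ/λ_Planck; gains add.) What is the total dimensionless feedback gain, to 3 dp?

0.328

Convert to gains: g_alb = 0.404/2.39 = 0.169; g_cld = 0.38/2.39 = 0.159.
Total gain g = 0.328.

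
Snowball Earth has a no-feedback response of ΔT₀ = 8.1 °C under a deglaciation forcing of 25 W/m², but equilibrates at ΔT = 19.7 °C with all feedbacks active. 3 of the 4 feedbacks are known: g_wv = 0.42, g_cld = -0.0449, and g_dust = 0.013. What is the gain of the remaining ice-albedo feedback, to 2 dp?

Amplification A = ΔT/ΔT₀ = 19.7/8.1 = 2.432.
Total gain g = 1 − 1/A = 1 − 1/2.432 = 0.5888.
Known gains sum to 0.42 − 0.0449 + 0.013 = 0.3881.
g_ice = 0.5888 − 0.3881 = 0.20.

0.20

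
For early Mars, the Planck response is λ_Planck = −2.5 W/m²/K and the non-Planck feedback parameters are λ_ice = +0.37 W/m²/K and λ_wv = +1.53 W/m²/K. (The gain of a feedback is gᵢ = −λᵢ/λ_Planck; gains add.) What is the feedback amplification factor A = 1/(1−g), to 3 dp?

Convert to gains: g_ice = 0.37/2.5 = 0.148; g_wv = 1.53/2.5 = 0.612.
Total gain g = 0.76.
A = 1/(1 − 0.76) = 4.167.

4.167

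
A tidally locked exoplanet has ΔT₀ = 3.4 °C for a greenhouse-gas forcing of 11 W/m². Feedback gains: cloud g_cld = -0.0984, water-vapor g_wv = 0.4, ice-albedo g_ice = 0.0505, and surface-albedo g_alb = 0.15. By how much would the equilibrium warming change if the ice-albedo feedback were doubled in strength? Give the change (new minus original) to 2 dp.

Original: g = 0.5021, ΔT = 3.4/(1−0.5021) = 6.8287 °C.
With doubled ice-albedo: g' = 0.5526, ΔT' = 3.4/(1−0.5526) = 7.5995 °C.
Change = 7.5995 − 6.8287 = 0.77 °C.

0.77 °C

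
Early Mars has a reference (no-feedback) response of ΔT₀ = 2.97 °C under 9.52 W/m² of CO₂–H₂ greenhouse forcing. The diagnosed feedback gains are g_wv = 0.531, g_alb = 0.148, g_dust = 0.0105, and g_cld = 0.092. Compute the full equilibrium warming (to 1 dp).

Total gain g = 0.531 + 0.148 + 0.0105 + 0.092 = 0.7815.
Amplification A = 1/(1 − 0.7815) = 4.577.
ΔT = 2.97 × 4.577 = 13.6 °C.

13.6 °C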